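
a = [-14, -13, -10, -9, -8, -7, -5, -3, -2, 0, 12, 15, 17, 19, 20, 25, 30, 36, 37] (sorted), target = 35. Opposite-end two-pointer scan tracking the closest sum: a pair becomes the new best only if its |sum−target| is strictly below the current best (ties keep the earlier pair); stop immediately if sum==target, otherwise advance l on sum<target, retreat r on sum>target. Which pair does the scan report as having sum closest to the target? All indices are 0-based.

[0,18] -14+37=23 d=12 * → l++
[1,18] -13+37=24 d=11 * → l++
[2,18] -10+37=27 d=8 * → l++
[3,18] -9+37=28 d=7 * → l++
[4,18] -8+37=29 d=6 * → l++
[5,18] -7+37=30 d=5 * → l++
[6,18] -5+37=32 d=3 * → l++
[7,18] -3+37=34 d=1 * → l++
[8,18] -2+37=35 d=0 * → stop

pair (-2, 37) with sum 35 (|Δ|=0)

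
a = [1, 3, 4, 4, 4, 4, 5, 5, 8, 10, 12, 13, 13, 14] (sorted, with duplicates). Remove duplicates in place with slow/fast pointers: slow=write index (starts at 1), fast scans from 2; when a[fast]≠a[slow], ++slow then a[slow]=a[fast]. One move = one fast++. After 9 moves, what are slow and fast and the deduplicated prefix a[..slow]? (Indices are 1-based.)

slow=1 fast=2: a[fast]=3≠a[slow]=1 write a[2]=3, slow++,fast++
slow=2 fast=3: a[fast]=4≠a[slow]=3 write a[3]=4, slow++,fast++
slow=3 fast=4: a[fast]=4=a[slow] dup, fast++
slow=3 fast=5: a[fast]=4=a[slow] dup, fast++
slow=3 fast=6: a[fast]=4=a[slow] dup, fast++
slow=3 fast=7: a[fast]=5≠a[slow]=4 write a[4]=5, slow++,fast++
slow=4 fast=8: a[fast]=5=a[slow] dup, fast++
slow=4 fast=9: a[fast]=8≠a[slow]=5 write a[5]=8, slow++,fast++
slow=5 fast=10: a[fast]=10≠a[slow]=8 write a[6]=10, slow++,fast++

slow=6, fast=11, prefix=[1, 3, 4, 5, 8, 10]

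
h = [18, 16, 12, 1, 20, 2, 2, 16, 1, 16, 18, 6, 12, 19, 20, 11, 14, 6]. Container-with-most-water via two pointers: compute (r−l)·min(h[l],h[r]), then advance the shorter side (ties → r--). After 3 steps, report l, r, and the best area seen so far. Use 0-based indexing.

l=0, r=14, best area=224

l=0 r=17: min(18,6)*17=102 best=102 *, r--
l=0 r=16: min(18,14)*16=224 best=224 *, r--
l=0 r=15: min(18,11)*15=165 best=224, r--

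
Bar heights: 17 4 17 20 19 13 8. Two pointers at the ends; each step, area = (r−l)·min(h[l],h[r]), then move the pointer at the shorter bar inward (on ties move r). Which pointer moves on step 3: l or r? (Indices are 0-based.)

l

[0,6] min(17,8)*6=48 best=48 * → r--
[0,5] min(17,13)*5=65 best=65 * → r--
[0,4] min(17,19)*4=68 best=68 * → l++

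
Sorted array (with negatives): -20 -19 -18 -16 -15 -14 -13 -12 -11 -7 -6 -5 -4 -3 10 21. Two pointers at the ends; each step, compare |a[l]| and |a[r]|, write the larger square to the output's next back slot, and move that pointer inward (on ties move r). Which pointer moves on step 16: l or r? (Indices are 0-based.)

l=0 r=15: |-20|<=|21| out[15]=441, r--
l=0 r=14: |-20|>|10| out[14]=400, l++
l=1 r=14: |-19|>|10| out[13]=361, l++
l=2 r=14: |-18|>|10| out[12]=324, l++
l=3 r=14: |-16|>|10| out[11]=256, l++
l=4 r=14: |-15|>|10| out[10]=225, l++
l=5 r=14: |-14|>|10| out[9]=196, l++
l=6 r=14: |-13|>|10| out[8]=169, l++
l=7 r=14: |-12|>|10| out[7]=144, l++
l=8 r=14: |-11|>|10| out[6]=121, l++
l=9 r=14: |-7|<=|10| out[5]=100, r--
l=9 r=13: |-7|>|-3| out[4]=49, l++
l=10 r=13: |-6|>|-3| out[3]=36, l++
l=11 r=13: |-5|>|-3| out[2]=25, l++
l=12 r=13: |-4|>|-3| out[1]=16, l++
l=13 r=13: |-3|<=|-3| out[0]=9, r--

r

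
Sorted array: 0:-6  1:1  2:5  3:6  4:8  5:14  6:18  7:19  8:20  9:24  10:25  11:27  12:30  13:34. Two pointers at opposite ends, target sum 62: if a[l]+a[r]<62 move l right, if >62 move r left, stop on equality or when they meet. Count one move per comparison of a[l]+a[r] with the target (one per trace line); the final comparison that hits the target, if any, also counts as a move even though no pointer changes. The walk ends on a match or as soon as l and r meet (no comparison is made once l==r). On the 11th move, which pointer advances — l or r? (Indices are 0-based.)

l

[0,13] -6+34=28 <62 → l++
[1,13] 1+34=35 <62 → l++
[2,13] 5+34=39 <62 → l++
[3,13] 6+34=40 <62 → l++
[4,13] 8+34=42 <62 → l++
[5,13] 14+34=48 <62 → l++
[6,13] 18+34=52 <62 → l++
[7,13] 19+34=53 <62 → l++
[8,13] 20+34=54 <62 → l++
[9,13] 24+34=58 <62 → l++
[10,13] 25+34=59 <62 → l++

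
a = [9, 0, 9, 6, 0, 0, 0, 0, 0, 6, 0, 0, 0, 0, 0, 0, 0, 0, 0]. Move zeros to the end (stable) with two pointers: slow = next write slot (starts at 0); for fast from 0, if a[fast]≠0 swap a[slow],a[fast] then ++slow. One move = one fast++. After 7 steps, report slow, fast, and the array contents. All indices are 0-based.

slow=0 fast=0: a[fast]=9≠0 swap→a[0]=9, slow++,fast++
slow=1 fast=1: a[fast]=0, fast++
slow=1 fast=2: a[fast]=9≠0 swap→a[1]=9, slow++,fast++
slow=2 fast=3: a[fast]=6≠0 swap→a[2]=6, slow++,fast++
slow=3 fast=4: a[fast]=0, fast++
slow=3 fast=5: a[fast]=0, fast++
slow=3 fast=6: a[fast]=0, fast++

slow=3, fast=7, a=[9, 9, 6, 0, 0, 0, 0, 0, 0, 6, 0, 0, 0, 0, 0, 0, 0, 0, 0]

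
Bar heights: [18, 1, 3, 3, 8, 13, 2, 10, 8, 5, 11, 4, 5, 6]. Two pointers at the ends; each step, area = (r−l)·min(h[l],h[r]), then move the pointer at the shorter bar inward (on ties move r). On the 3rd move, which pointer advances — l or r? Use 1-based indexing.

l=1 r=14: min(18,6)*13=78 best=78 *, r--
l=1 r=13: min(18,5)*12=60 best=78, r--
l=1 r=12: min(18,4)*11=44 best=78, r--

r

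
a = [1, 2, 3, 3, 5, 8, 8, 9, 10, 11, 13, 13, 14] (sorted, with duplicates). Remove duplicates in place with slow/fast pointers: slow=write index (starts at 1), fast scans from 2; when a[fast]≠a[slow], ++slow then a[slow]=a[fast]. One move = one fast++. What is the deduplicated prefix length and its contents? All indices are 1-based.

length 10; prefix = [1, 2, 3, 5, 8, 9, 10, 11, 13, 14]

(s=1,f=2) a[fast]=2≠a[slow]=1 write a[2]=2 → slow++,fast++
(s=2,f=3) a[fast]=3≠a[slow]=2 write a[3]=3 → slow++,fast++
(s=3,f=4) a[fast]=3=a[slow] dup → fast++
(s=3,f=5) a[fast]=5≠a[slow]=3 write a[4]=5 → slow++,fast++
(s=4,f=6) a[fast]=8≠a[slow]=5 write a[5]=8 → slow++,fast++
(s=5,f=7) a[fast]=8=a[slow] dup → fast++
(s=5,f=8) a[fast]=9≠a[slow]=8 write a[6]=9 → slow++,fast++
(s=6,f=9) a[fast]=10≠a[slow]=9 write a[7]=10 → slow++,fast++
(s=7,f=10) a[fast]=11≠a[slow]=10 write a[8]=11 → slow++,fast++
(s=8,f=11) a[fast]=13≠a[slow]=11 write a[9]=13 → slow++,fast++
(s=9,f=12) a[fast]=13=a[slow] dup → fast++
(s=9,f=13) a[fast]=14≠a[slow]=13 write a[10]=14 → slow++,fast++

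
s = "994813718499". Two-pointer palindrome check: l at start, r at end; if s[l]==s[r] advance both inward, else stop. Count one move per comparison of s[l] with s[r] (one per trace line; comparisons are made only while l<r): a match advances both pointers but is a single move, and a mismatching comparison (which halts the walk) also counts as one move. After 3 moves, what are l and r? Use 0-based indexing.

[0,11] '9'=='9' → l++,r--
[1,10] '9'=='9' → l++,r--
[2,9] '4'=='4' → l++,r--

l=3, r=8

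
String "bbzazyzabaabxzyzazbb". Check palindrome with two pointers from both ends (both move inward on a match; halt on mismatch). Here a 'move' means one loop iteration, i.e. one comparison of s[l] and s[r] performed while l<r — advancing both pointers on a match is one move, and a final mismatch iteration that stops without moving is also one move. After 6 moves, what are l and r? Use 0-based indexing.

l=0 r=19: 'b'=='b', l++,r--
l=1 r=18: 'b'=='b', l++,r--
l=2 r=17: 'z'=='z', l++,r--
l=3 r=16: 'a'=='a', l++,r--
l=4 r=15: 'z'=='z', l++,r--
l=5 r=14: 'y'=='y', l++,r--

l=6, r=13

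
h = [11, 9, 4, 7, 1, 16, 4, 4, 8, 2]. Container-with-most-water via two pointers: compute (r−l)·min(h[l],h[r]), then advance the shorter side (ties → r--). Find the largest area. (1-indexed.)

max area = 64

[1,10] min(11,2)*9=18 best=18 * → r--
[1,9] min(11,8)*8=64 best=64 * → r--
[1,8] min(11,4)*7=28 best=64 → r--
[1,7] min(11,4)*6=24 best=64 → r--
[1,6] min(11,16)*5=55 best=64 → l++
[2,6] min(9,16)*4=36 best=64 → l++
[3,6] min(4,16)*3=12 best=64 → l++
[4,6] min(7,16)*2=14 best=64 → l++
[5,6] min(1,16)*1=1 best=64 → l++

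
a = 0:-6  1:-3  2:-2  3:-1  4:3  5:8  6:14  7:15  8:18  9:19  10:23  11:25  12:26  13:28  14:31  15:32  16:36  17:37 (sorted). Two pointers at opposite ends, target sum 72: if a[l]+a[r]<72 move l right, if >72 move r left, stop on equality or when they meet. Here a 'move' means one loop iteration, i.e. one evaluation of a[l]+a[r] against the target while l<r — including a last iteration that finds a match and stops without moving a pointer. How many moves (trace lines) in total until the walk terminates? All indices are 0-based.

17 moves

[0,17] -6+37=31 <72 → l++
[1,17] -3+37=34 <72 → l++
[2,17] -2+37=35 <72 → l++
[3,17] -1+37=36 <72 → l++
[4,17] 3+37=40 <72 → l++
[5,17] 8+37=45 <72 → l++
[6,17] 14+37=51 <72 → l++
[7,17] 15+37=52 <72 → l++
[8,17] 18+37=55 <72 → l++
[9,17] 19+37=56 <72 → l++
[10,17] 23+37=60 <72 → l++
[11,17] 25+37=62 <72 → l++
[12,17] 26+37=63 <72 → l++
[13,17] 28+37=65 <72 → l++
[14,17] 31+37=68 <72 → l++
[15,17] 32+37=69 <72 → l++
[16,17] 36+37=73 >72 → r--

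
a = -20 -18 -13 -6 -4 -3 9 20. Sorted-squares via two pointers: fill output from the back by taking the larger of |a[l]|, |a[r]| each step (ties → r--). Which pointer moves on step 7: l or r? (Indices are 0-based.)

l

l=0 r=7: |-20|<=|20| out[7]=400, r--
l=0 r=6: |-20|>|9| out[6]=400, l++
l=1 r=6: |-18|>|9| out[5]=324, l++
l=2 r=6: |-13|>|9| out[4]=169, l++
l=3 r=6: |-6|<=|9| out[3]=81, r--
l=3 r=5: |-6|>|-3| out[2]=36, l++
l=4 r=5: |-4|>|-3| out[1]=16, l++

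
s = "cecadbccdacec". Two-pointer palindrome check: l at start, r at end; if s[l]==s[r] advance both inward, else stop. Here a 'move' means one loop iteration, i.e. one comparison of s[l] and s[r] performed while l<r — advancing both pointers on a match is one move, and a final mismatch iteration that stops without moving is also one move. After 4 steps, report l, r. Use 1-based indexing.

l=5, r=9

[1,13] 'c'=='c' → l++,r--
[2,12] 'e'=='e' → l++,r--
[3,11] 'c'=='c' → l++,r--
[4,10] 'a'=='a' → l++,r--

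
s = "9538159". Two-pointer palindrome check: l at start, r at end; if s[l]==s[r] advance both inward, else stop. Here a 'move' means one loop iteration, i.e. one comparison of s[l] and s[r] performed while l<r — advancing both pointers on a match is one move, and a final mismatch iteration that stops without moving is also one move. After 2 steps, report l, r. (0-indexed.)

l=2, r=4

l=0 r=6: '9'=='9', l++,r--
l=1 r=5: '5'=='5', l++,r--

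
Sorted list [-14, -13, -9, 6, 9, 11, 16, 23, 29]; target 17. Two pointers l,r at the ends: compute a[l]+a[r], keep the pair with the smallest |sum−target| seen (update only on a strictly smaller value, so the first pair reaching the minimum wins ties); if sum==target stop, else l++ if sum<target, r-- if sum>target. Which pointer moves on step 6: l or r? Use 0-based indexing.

l=0 r=8: -14+29=15 d=2 *, l++
l=1 r=8: -13+29=16 d=1 *, l++
l=2 r=8: -9+29=20 d=3, r--
l=2 r=7: -9+23=14 d=3, l++
l=3 r=7: 6+23=29 d=12, r--
l=3 r=6: 6+16=22 d=5, r--

r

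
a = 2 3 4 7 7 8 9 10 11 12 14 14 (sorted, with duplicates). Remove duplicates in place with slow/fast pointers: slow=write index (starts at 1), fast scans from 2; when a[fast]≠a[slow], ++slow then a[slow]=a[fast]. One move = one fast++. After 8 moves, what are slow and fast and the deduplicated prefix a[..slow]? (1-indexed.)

slow=8, fast=10, prefix=[2, 3, 4, 7, 8, 9, 10, 11]

(s=1,f=2) a[fast]=3≠a[slow]=2 write a[2]=3 → slow++,fast++
(s=2,f=3) a[fast]=4≠a[slow]=3 write a[3]=4 → slow++,fast++
(s=3,f=4) a[fast]=7≠a[slow]=4 write a[4]=7 → slow++,fast++
(s=4,f=5) a[fast]=7=a[slow] dup → fast++
(s=4,f=6) a[fast]=8≠a[slow]=7 write a[5]=8 → slow++,fast++
(s=5,f=7) a[fast]=9≠a[slow]=8 write a[6]=9 → slow++,fast++
(s=6,f=8) a[fast]=10≠a[slow]=9 write a[7]=10 → slow++,fast++
(s=7,f=9) a[fast]=11≠a[slow]=10 write a[8]=11 → slow++,fast++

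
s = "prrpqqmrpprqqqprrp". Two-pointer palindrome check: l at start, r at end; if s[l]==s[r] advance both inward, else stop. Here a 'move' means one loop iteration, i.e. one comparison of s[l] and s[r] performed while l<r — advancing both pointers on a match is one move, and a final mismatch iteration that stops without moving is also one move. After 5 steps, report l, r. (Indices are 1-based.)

l=6, r=13

[1,18] 'p'=='p' → l++,r--
[2,17] 'r'=='r' → l++,r--
[3,16] 'r'=='r' → l++,r--
[4,15] 'p'=='p' → l++,r--
[5,14] 'q'=='q' → l++,r--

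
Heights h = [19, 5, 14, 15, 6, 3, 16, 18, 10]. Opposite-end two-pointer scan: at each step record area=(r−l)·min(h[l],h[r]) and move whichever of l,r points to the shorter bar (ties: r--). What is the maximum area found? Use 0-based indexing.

max area = 126

l=0 r=8: min(19,10)*8=80 best=80 *, r--
l=0 r=7: min(19,18)*7=126 best=126 *, r--
l=0 r=6: min(19,16)*6=96 best=126, r--
l=0 r=5: min(19,3)*5=15 best=126, r--
l=0 r=4: min(19,6)*4=24 best=126, r--
l=0 r=3: min(19,15)*3=45 best=126, r--
l=0 r=2: min(19,14)*2=28 best=126, r--
l=0 r=1: min(19,5)*1=5 best=126, r--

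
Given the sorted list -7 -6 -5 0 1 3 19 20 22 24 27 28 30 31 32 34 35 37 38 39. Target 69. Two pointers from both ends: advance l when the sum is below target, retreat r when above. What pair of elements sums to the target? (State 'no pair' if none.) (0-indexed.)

(30, 39)

l=0 r=19: -7+39=32 <69, l++
l=1 r=19: -6+39=33 <69, l++
l=2 r=19: -5+39=34 <69, l++
l=3 r=19: 0+39=39 <69, l++
l=4 r=19: 1+39=40 <69, l++
l=5 r=19: 3+39=42 <69, l++
l=6 r=19: 19+39=58 <69, l++
l=7 r=19: 20+39=59 <69, l++
l=8 r=19: 22+39=61 <69, l++
l=9 r=19: 24+39=63 <69, l++
l=10 r=19: 27+39=66 <69, l++
l=11 r=19: 28+39=67 <69, l++
l=12 r=19: 30+39=69, found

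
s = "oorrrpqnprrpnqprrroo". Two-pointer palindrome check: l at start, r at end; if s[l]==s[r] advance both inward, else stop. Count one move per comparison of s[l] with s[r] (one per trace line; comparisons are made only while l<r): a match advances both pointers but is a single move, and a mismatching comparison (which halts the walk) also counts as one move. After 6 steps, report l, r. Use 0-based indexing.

l=6, r=13

[0,19] 'o'=='o' → l++,r--
[1,18] 'o'=='o' → l++,r--
[2,17] 'r'=='r' → l++,r--
[3,16] 'r'=='r' → l++,r--
[4,15] 'r'=='r' → l++,r--
[5,14] 'p'=='p' → l++,r--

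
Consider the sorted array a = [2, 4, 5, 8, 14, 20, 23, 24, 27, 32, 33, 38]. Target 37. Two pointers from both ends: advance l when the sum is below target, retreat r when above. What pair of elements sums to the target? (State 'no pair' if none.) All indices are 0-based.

(4, 33)

[0,11] 2+38=40 >37 → r--
[0,10] 2+33=35 <37 → l++
[1,10] 4+33=37 → found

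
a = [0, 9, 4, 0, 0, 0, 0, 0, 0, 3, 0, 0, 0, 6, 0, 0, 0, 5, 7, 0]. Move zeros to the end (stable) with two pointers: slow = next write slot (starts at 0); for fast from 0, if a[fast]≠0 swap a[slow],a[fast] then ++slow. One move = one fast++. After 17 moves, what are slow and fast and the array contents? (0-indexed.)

slow=4, fast=17, a=[9, 4, 3, 6, 0, 0, 0, 0, 0, 0, 0, 0, 0, 0, 0, 0, 0, 5, 7, 0]

slow=0 fast=0: a[fast]=0, fast++
slow=0 fast=1: a[fast]=9≠0 swap→a[0]=9, slow++,fast++
slow=1 fast=2: a[fast]=4≠0 swap→a[1]=4, slow++,fast++
slow=2 fast=3: a[fast]=0, fast++
slow=2 fast=4: a[fast]=0, fast++
slow=2 fast=5: a[fast]=0, fast++
slow=2 fast=6: a[fast]=0, fast++
slow=2 fast=7: a[fast]=0, fast++
slow=2 fast=8: a[fast]=0, fast++
slow=2 fast=9: a[fast]=3≠0 swap→a[2]=3, slow++,fast++
slow=3 fast=10: a[fast]=0, fast++
slow=3 fast=11: a[fast]=0, fast++
slow=3 fast=12: a[fast]=0, fast++
slow=3 fast=13: a[fast]=6≠0 swap→a[3]=6, slow++,fast++
slow=4 fast=14: a[fast]=0, fast++
slow=4 fast=15: a[fast]=0, fast++
slow=4 fast=16: a[fast]=0, fast++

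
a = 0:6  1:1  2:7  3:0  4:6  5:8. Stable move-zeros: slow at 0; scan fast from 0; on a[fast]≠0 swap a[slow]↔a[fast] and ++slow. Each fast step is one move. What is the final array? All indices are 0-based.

slow=0 fast=0: a[fast]=6≠0 swap→a[0]=6, slow++,fast++
slow=1 fast=1: a[fast]=1≠0 swap→a[1]=1, slow++,fast++
slow=2 fast=2: a[fast]=7≠0 swap→a[2]=7, slow++,fast++
slow=3 fast=3: a[fast]=0, fast++
slow=3 fast=4: a[fast]=6≠0 swap→a[3]=6, slow++,fast++
slow=4 fast=5: a[fast]=8≠0 swap→a[4]=8, slow++,fast++

[6, 1, 7, 6, 8, 0]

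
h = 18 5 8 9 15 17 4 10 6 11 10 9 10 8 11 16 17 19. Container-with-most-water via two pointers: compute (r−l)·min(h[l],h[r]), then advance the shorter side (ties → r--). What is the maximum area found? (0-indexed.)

l=0 r=17: min(18,19)*17=306 best=306 *, l++
l=1 r=17: min(5,19)*16=80 best=306, l++
l=2 r=17: min(8,19)*15=120 best=306, l++
l=3 r=17: min(9,19)*14=126 best=306, l++
l=4 r=17: min(15,19)*13=195 best=306, l++
l=5 r=17: min(17,19)*12=204 best=306, l++
l=6 r=17: min(4,19)*11=44 best=306, l++
l=7 r=17: min(10,19)*10=100 best=306, l++
l=8 r=17: min(6,19)*9=54 best=306, l++
l=9 r=17: min(11,19)*8=88 best=306, l++
l=10 r=17: min(10,19)*7=70 best=306, l++
l=11 r=17: min(9,19)*6=54 best=306, l++
l=12 r=17: min(10,19)*5=50 best=306, l++
l=13 r=17: min(8,19)*4=32 best=306, l++
l=14 r=17: min(11,19)*3=33 best=306, l++
l=15 r=17: min(16,19)*2=32 best=306, l++
l=16 r=17: min(17,19)*1=17 best=306, l++

max area = 306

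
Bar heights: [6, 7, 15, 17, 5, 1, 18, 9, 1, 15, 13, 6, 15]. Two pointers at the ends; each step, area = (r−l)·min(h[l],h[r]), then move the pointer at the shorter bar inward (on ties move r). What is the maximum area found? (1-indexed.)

max area = 150

l=1 r=13: min(6,15)*12=72 best=72 *, l++
l=2 r=13: min(7,15)*11=77 best=77 *, l++
l=3 r=13: min(15,15)*10=150 best=150 *, r--
l=3 r=12: min(15,6)*9=54 best=150, r--
l=3 r=11: min(15,13)*8=104 best=150, r--
l=3 r=10: min(15,15)*7=105 best=150, r--
l=3 r=9: min(15,1)*6=6 best=150, r--
l=3 r=8: min(15,9)*5=45 best=150, r--
l=3 r=7: min(15,18)*4=60 best=150, l++
l=4 r=7: min(17,18)*3=51 best=150, l++
l=5 r=7: min(5,18)*2=10 best=150, l++
l=6 r=7: min(1,18)*1=1 best=150, l++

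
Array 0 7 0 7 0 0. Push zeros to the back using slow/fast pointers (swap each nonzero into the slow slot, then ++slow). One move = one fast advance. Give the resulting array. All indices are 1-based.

[7, 7, 0, 0, 0, 0]

slow=1 fast=1: a[fast]=0, fast++
slow=1 fast=2: a[fast]=7≠0 swap→a[1]=7, slow++,fast++
slow=2 fast=3: a[fast]=0, fast++
slow=2 fast=4: a[fast]=7≠0 swap→a[2]=7, slow++,fast++
slow=3 fast=5: a[fast]=0, fast++
slow=3 fast=6: a[fast]=0, fast++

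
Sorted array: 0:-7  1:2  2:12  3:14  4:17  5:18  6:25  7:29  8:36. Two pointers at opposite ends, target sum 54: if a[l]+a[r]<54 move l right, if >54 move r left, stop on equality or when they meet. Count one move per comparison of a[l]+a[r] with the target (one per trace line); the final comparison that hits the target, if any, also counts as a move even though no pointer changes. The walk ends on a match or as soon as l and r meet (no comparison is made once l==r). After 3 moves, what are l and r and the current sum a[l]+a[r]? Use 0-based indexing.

l=3, r=8, sum=50

[0,8] -7+36=29 <54 → l++
[1,8] 2+36=38 <54 → l++
[2,8] 12+36=48 <54 → l++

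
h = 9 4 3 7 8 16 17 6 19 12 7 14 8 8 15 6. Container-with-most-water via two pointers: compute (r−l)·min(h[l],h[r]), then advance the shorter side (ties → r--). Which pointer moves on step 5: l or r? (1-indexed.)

l

[1,16] min(9,6)*15=90 best=90 * → r--
[1,15] min(9,15)*14=126 best=126 * → l++
[2,15] min(4,15)*13=52 best=126 → l++
[3,15] min(3,15)*12=36 best=126 → l++
[4,15] min(7,15)*11=77 best=126 → l++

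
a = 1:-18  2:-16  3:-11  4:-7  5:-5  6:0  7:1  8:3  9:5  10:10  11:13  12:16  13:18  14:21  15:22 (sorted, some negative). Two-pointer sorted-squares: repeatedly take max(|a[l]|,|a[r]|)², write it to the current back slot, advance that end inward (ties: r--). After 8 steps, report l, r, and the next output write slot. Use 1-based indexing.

l=4, r=10, next write slot=7

[1,15] |-18|<=|22| out[15]=484 → r--
[1,14] |-18|<=|21| out[14]=441 → r--
[1,13] |-18|<=|18| out[13]=324 → r--
[1,12] |-18|>|16| out[12]=324 → l++
[2,12] |-16|<=|16| out[11]=256 → r--
[2,11] |-16|>|13| out[10]=256 → l++
[3,11] |-11|<=|13| out[9]=169 → r--
[3,10] |-11|>|10| out[8]=121 → l++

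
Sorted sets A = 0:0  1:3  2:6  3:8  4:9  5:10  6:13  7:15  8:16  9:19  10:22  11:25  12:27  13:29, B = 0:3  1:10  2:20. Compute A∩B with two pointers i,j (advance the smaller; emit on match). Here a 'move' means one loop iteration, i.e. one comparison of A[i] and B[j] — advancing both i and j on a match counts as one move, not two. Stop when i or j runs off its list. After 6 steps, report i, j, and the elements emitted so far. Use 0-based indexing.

i=6, j=2, emitted=[3, 10]

i=0 j=0: 0<3, i++
i=1 j=0: 3==3 emit, i++,j++
i=2 j=1: 6<10, i++
i=3 j=1: 8<10, i++
i=4 j=1: 9<10, i++
i=5 j=1: 10==10 emit, i++,j++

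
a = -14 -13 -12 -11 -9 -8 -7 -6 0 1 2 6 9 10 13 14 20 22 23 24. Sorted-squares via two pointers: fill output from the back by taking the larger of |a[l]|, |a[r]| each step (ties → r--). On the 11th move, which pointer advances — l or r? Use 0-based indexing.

r

[0,19] |-14|<=|24| out[19]=576 → r--
[0,18] |-14|<=|23| out[18]=529 → r--
[0,17] |-14|<=|22| out[17]=484 → r--
[0,16] |-14|<=|20| out[16]=400 → r--
[0,15] |-14|<=|14| out[15]=196 → r--
[0,14] |-14|>|13| out[14]=196 → l++
[1,14] |-13|<=|13| out[13]=169 → r--
[1,13] |-13|>|10| out[12]=169 → l++
[2,13] |-12|>|10| out[11]=144 → l++
[3,13] |-11|>|10| out[10]=121 → l++
[4,13] |-9|<=|10| out[9]=100 → r--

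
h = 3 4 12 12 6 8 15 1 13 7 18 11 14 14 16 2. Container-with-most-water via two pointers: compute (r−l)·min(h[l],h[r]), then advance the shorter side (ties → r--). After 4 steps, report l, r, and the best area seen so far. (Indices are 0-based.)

l=0 r=15: min(3,2)*15=30 best=30 *, r--
l=0 r=14: min(3,16)*14=42 best=42 *, l++
l=1 r=14: min(4,16)*13=52 best=52 *, l++
l=2 r=14: min(12,16)*12=144 best=144 *, l++

l=3, r=14, best area=144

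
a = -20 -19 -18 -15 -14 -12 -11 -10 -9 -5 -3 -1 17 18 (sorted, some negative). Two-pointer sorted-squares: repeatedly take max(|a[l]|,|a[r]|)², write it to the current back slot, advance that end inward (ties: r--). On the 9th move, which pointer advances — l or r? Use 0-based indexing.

l

[0,13] |-20|>|18| out[13]=400 → l++
[1,13] |-19|>|18| out[12]=361 → l++
[2,13] |-18|<=|18| out[11]=324 → r--
[2,12] |-18|>|17| out[10]=324 → l++
[3,12] |-15|<=|17| out[9]=289 → r--
[3,11] |-15|>|-1| out[8]=225 → l++
[4,11] |-14|>|-1| out[7]=196 → l++
[5,11] |-12|>|-1| out[6]=144 → l++
[6,11] |-11|>|-1| out[5]=121 → l++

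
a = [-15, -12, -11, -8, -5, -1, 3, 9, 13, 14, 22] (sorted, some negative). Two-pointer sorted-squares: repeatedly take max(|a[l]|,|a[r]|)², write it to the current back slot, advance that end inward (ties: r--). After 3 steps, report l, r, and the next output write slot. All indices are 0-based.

[0,10] |-15|<=|22| out[10]=484 → r--
[0,9] |-15|>|14| out[9]=225 → l++
[1,9] |-12|<=|14| out[8]=196 → r--

l=1, r=8, next write slot=7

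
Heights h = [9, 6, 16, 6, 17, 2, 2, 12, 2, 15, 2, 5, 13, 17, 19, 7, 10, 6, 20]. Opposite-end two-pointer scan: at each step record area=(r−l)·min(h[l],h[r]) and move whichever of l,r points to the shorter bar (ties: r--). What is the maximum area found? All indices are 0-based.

[0,18] min(9,20)*18=162 best=162 * → l++
[1,18] min(6,20)*17=102 best=162 → l++
[2,18] min(16,20)*16=256 best=256 * → l++
[3,18] min(6,20)*15=90 best=256 → l++
[4,18] min(17,20)*14=238 best=256 → l++
[5,18] min(2,20)*13=26 best=256 → l++
[6,18] min(2,20)*12=24 best=256 → l++
[7,18] min(12,20)*11=132 best=256 → l++
[8,18] min(2,20)*10=20 best=256 → l++
[9,18] min(15,20)*9=135 best=256 → l++
[10,18] min(2,20)*8=16 best=256 → l++
[11,18] min(5,20)*7=35 best=256 → l++
[12,18] min(13,20)*6=78 best=256 → l++
[13,18] min(17,20)*5=85 best=256 → l++
[14,18] min(19,20)*4=76 best=256 → l++
[15,18] min(7,20)*3=21 best=256 → l++
[16,18] min(10,20)*2=20 best=256 → l++
[17,18] min(6,20)*1=6 best=256 → l++

max area = 256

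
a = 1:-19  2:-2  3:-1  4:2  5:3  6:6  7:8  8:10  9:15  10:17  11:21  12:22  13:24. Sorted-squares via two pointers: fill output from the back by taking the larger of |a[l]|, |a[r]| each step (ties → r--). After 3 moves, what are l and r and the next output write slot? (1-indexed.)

[1,13] |-19|<=|24| out[13]=576 → r--
[1,12] |-19|<=|22| out[12]=484 → r--
[1,11] |-19|<=|21| out[11]=441 → r--

l=1, r=10, next write slot=10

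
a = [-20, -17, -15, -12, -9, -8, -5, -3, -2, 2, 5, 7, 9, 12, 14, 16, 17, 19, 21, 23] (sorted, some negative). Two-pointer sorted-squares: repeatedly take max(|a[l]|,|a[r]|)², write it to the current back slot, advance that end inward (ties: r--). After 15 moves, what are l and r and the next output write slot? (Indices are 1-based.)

l=7, r=11, next write slot=5

l=1 r=20: |-20|<=|23| out[20]=529, r--
l=1 r=19: |-20|<=|21| out[19]=441, r--
l=1 r=18: |-20|>|19| out[18]=400, l++
l=2 r=18: |-17|<=|19| out[17]=361, r--
l=2 r=17: |-17|<=|17| out[16]=289, r--
l=2 r=16: |-17|>|16| out[15]=289, l++
l=3 r=16: |-15|<=|16| out[14]=256, r--
l=3 r=15: |-15|>|14| out[13]=225, l++
l=4 r=15: |-12|<=|14| out[12]=196, r--
l=4 r=14: |-12|<=|12| out[11]=144, r--
l=4 r=13: |-12|>|9| out[10]=144, l++
l=5 r=13: |-9|<=|9| out[9]=81, r--
l=5 r=12: |-9|>|7| out[8]=81, l++
l=6 r=12: |-8|>|7| out[7]=64, l++
l=7 r=12: |-5|<=|7| out[6]=49, r--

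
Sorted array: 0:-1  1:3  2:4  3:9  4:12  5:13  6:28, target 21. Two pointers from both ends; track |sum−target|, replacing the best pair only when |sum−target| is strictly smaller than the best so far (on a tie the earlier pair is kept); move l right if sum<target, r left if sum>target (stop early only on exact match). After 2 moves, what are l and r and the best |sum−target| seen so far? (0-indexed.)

l=1, r=5, best |Δ|=6

[0,6] -1+28=27 d=6 * → r--
[0,5] -1+13=12 d=9 → l++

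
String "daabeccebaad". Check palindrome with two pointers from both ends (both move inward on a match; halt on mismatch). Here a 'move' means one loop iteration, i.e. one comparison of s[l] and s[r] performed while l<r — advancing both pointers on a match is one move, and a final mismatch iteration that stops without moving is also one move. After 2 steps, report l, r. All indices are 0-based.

l=2, r=9

l=0 r=11: 'd'=='d', l++,r--
l=1 r=10: 'a'=='a', l++,r--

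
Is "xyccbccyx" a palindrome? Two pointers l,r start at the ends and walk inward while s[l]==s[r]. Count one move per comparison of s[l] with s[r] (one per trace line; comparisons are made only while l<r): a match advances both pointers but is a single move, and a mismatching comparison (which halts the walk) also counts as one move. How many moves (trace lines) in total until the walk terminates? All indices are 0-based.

4 moves

[0,8] 'x'=='x' → l++,r--
[1,7] 'y'=='y' → l++,r--
[2,6] 'c'=='c' → l++,r--
[3,5] 'c'=='c' → l++,r--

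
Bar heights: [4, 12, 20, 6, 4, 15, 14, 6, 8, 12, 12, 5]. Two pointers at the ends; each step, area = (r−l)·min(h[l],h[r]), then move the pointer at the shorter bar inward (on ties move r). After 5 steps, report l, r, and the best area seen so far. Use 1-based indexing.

l=2, r=8, best area=108

[1,12] min(4,5)*11=44 best=44 * → l++
[2,12] min(12,5)*10=50 best=50 * → r--
[2,11] min(12,12)*9=108 best=108 * → r--
[2,10] min(12,12)*8=96 best=108 → r--
[2,9] min(12,8)*7=56 best=108 → r--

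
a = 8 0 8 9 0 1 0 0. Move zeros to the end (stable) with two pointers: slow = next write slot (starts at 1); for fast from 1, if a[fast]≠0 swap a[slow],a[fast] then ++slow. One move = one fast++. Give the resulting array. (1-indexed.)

[8, 8, 9, 1, 0, 0, 0, 0]

(s=1,f=1) a[fast]=8≠0 swap→a[1]=8 → slow++,fast++
(s=2,f=2) a[fast]=0 → fast++
(s=2,f=3) a[fast]=8≠0 swap→a[2]=8 → slow++,fast++
(s=3,f=4) a[fast]=9≠0 swap→a[3]=9 → slow++,fast++
(s=4,f=5) a[fast]=0 → fast++
(s=4,f=6) a[fast]=1≠0 swap→a[4]=1 → slow++,fast++
(s=5,f=7) a[fast]=0 → fast++
(s=5,f=8) a[fast]=0 → fast++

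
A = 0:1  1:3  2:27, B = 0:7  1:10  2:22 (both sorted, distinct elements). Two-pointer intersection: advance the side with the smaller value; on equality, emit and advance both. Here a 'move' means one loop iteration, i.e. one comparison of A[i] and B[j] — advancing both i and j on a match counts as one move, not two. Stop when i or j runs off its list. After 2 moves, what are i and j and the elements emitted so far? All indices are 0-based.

i=2, j=0, emitted=[]

i=0 j=0: 1<7, i++
i=1 j=0: 3<7, i++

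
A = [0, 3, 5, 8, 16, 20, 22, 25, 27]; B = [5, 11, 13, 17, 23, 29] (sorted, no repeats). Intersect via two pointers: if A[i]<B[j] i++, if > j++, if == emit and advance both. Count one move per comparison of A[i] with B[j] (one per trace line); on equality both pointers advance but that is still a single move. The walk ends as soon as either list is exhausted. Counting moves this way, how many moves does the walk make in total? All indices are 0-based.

13 moves

i=0 j=0: 0<5, i++
i=1 j=0: 3<5, i++
i=2 j=0: 5==5 emit, i++,j++
i=3 j=1: 8<11, i++
i=4 j=1: 16>11, j++
i=4 j=2: 16>13, j++
i=4 j=3: 16<17, i++
i=5 j=3: 20>17, j++
i=5 j=4: 20<23, i++
i=6 j=4: 22<23, i++
i=7 j=4: 25>23, j++
i=7 j=5: 25<29, i++
i=8 j=5: 27<29, i++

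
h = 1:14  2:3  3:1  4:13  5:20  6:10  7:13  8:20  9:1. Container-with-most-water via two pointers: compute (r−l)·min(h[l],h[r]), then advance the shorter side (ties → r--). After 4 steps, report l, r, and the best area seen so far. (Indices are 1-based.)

l=1 r=9: min(14,1)*8=8 best=8 *, r--
l=1 r=8: min(14,20)*7=98 best=98 *, l++
l=2 r=8: min(3,20)*6=18 best=98, l++
l=3 r=8: min(1,20)*5=5 best=98, l++

l=4, r=8, best area=98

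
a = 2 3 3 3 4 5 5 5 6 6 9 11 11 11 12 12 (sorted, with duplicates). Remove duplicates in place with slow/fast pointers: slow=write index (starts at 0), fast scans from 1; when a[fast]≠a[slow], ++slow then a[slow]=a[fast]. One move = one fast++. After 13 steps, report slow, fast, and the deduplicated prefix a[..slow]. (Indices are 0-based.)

slow=6, fast=14, prefix=[2, 3, 4, 5, 6, 9, 11]

(s=0,f=1) a[fast]=3≠a[slow]=2 write a[1]=3 → slow++,fast++
(s=1,f=2) a[fast]=3=a[slow] dup → fast++
(s=1,f=3) a[fast]=3=a[slow] dup → fast++
(s=1,f=4) a[fast]=4≠a[slow]=3 write a[2]=4 → slow++,fast++
(s=2,f=5) a[fast]=5≠a[slow]=4 write a[3]=5 → slow++,fast++
(s=3,f=6) a[fast]=5=a[slow] dup → fast++
(s=3,f=7) a[fast]=5=a[slow] dup → fast++
(s=3,f=8) a[fast]=6≠a[slow]=5 write a[4]=6 → slow++,fast++
(s=4,f=9) a[fast]=6=a[slow] dup → fast++
(s=4,f=10) a[fast]=9≠a[slow]=6 write a[5]=9 → slow++,fast++
(s=5,f=11) a[fast]=11≠a[slow]=9 write a[6]=11 → slow++,fast++
(s=6,f=12) a[fast]=11=a[slow] dup → fast++
(s=6,f=13) a[fast]=11=a[slow] dup → fast++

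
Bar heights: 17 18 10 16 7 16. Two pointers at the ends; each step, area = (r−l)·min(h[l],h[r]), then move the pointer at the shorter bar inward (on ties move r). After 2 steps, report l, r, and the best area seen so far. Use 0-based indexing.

l=0, r=3, best area=80

[0,5] min(17,16)*5=80 best=80 * → r--
[0,4] min(17,7)*4=28 best=80 → r--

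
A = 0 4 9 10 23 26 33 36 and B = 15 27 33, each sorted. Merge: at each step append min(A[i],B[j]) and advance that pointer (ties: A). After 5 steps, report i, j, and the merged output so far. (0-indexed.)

i=0 j=0: A[i]=0<=B[j]=15 take 0, i++
i=1 j=0: A[i]=4<=B[j]=15 take 4, i++
i=2 j=0: A[i]=9<=B[j]=15 take 9, i++
i=3 j=0: A[i]=10<=B[j]=15 take 10, i++
i=4 j=0: A[i]=23>B[j]=15 take 15, j++

i=4, j=1, merged so far=[0, 4, 9, 10, 15]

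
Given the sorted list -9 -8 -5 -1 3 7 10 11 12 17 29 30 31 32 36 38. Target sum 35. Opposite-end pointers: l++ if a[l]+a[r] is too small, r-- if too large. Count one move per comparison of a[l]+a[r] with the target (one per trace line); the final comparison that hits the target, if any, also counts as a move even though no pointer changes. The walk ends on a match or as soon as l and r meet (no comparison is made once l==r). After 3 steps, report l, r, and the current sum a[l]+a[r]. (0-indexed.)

l=0 r=15: -9+38=29 <35, l++
l=1 r=15: -8+38=30 <35, l++
l=2 r=15: -5+38=33 <35, l++

l=3, r=15, sum=37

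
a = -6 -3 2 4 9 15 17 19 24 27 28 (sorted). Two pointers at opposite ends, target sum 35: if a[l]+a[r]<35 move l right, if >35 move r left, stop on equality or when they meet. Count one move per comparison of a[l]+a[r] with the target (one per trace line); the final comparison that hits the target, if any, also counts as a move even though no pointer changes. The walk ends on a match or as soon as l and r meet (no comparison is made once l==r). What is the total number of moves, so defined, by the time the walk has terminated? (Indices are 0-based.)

[0,10] -6+28=22 <35 → l++
[1,10] -3+28=25 <35 → l++
[2,10] 2+28=30 <35 → l++
[3,10] 4+28=32 <35 → l++
[4,10] 9+28=37 >35 → r--
[4,9] 9+27=36 >35 → r--
[4,8] 9+24=33 <35 → l++
[5,8] 15+24=39 >35 → r--
[5,7] 15+19=34 <35 → l++
[6,7] 17+19=36 >35 → r--

10 moves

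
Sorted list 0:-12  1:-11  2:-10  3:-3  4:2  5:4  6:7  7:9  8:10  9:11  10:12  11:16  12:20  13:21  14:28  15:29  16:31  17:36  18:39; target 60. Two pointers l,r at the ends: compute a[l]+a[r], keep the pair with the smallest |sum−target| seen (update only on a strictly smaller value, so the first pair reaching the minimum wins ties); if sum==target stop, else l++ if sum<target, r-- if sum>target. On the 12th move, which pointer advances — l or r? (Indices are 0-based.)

l=0 r=18: -12+39=27 d=33 *, l++
l=1 r=18: -11+39=28 d=32 *, l++
l=2 r=18: -10+39=29 d=31 *, l++
l=3 r=18: -3+39=36 d=24 *, l++
l=4 r=18: 2+39=41 d=19 *, l++
l=5 r=18: 4+39=43 d=17 *, l++
l=6 r=18: 7+39=46 d=14 *, l++
l=7 r=18: 9+39=48 d=12 *, l++
l=8 r=18: 10+39=49 d=11 *, l++
l=9 r=18: 11+39=50 d=10 *, l++
l=10 r=18: 12+39=51 d=9 *, l++
l=11 r=18: 16+39=55 d=5 *, l++

l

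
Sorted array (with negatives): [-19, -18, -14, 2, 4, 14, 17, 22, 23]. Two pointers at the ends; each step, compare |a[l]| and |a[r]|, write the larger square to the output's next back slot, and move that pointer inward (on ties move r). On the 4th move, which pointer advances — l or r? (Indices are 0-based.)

l

l=0 r=8: |-19|<=|23| out[8]=529, r--
l=0 r=7: |-19|<=|22| out[7]=484, r--
l=0 r=6: |-19|>|17| out[6]=361, l++
l=1 r=6: |-18|>|17| out[5]=324, l++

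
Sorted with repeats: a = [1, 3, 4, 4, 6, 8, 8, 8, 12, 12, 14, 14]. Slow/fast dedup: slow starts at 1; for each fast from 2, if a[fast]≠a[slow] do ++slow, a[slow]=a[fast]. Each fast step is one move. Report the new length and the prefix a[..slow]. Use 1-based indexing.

(s=1,f=2) a[fast]=3≠a[slow]=1 write a[2]=3 → slow++,fast++
(s=2,f=3) a[fast]=4≠a[slow]=3 write a[3]=4 → slow++,fast++
(s=3,f=4) a[fast]=4=a[slow] dup → fast++
(s=3,f=5) a[fast]=6≠a[slow]=4 write a[4]=6 → slow++,fast++
(s=4,f=6) a[fast]=8≠a[slow]=6 write a[5]=8 → slow++,fast++
(s=5,f=7) a[fast]=8=a[slow] dup → fast++
(s=5,f=8) a[fast]=8=a[slow] dup → fast++
(s=5,f=9) a[fast]=12≠a[slow]=8 write a[6]=12 → slow++,fast++
(s=6,f=10) a[fast]=12=a[slow] dup → fast++
(s=6,f=11) a[fast]=14≠a[slow]=12 write a[7]=14 → slow++,fast++
(s=7,f=12) a[fast]=14=a[slow] dup → fast++

length 7; prefix = [1, 3, 4, 6, 8, 12, 14]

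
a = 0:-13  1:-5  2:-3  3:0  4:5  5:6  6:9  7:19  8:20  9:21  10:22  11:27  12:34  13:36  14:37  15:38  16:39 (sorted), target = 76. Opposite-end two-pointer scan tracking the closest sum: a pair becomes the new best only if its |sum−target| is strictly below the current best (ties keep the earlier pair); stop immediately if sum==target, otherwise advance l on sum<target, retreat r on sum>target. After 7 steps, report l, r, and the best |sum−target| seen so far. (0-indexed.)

l=0 r=16: -13+39=26 d=50 *, l++
l=1 r=16: -5+39=34 d=42 *, l++
l=2 r=16: -3+39=36 d=40 *, l++
l=3 r=16: 0+39=39 d=37 *, l++
l=4 r=16: 5+39=44 d=32 *, l++
l=5 r=16: 6+39=45 d=31 *, l++
l=6 r=16: 9+39=48 d=28 *, l++

l=7, r=16, best |Δ|=28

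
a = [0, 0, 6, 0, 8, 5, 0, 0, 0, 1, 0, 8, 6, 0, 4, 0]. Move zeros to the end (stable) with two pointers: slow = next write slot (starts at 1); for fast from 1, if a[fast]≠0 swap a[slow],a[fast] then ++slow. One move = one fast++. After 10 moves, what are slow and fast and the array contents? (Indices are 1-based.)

(s=1,f=1) a[fast]=0 → fast++
(s=1,f=2) a[fast]=0 → fast++
(s=1,f=3) a[fast]=6≠0 swap→a[1]=6 → slow++,fast++
(s=2,f=4) a[fast]=0 → fast++
(s=2,f=5) a[fast]=8≠0 swap→a[2]=8 → slow++,fast++
(s=3,f=6) a[fast]=5≠0 swap→a[3]=5 → slow++,fast++
(s=4,f=7) a[fast]=0 → fast++
(s=4,f=8) a[fast]=0 → fast++
(s=4,f=9) a[fast]=0 → fast++
(s=4,f=10) a[fast]=1≠0 swap→a[4]=1 → slow++,fast++

slow=5, fast=11, a=[6, 8, 5, 1, 0, 0, 0, 0, 0, 0, 0, 8, 6, 0, 4, 0]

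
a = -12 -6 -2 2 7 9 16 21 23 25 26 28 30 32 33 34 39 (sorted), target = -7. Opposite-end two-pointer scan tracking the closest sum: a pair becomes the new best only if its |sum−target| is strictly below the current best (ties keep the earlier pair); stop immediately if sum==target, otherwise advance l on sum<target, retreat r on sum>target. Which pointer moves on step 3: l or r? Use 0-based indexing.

[0,16] -12+39=27 d=34 * → r--
[0,15] -12+34=22 d=29 * → r--
[0,14] -12+33=21 d=28 * → r--

r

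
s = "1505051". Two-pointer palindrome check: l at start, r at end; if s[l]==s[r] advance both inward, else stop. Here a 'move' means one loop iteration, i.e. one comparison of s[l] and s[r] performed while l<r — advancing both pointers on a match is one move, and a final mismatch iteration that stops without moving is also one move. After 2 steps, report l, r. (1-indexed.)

l=3, r=5

l=1 r=7: '1'=='1', l++,r--
l=2 r=6: '5'=='5', l++,r--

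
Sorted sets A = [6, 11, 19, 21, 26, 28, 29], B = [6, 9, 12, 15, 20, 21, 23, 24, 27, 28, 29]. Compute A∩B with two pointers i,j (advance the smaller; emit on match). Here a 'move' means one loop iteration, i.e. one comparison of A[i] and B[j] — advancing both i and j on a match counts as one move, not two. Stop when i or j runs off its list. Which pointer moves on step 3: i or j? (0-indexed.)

i=0 j=0: 6==6 emit, i++,j++
i=1 j=1: 11>9, j++
i=1 j=2: 11<12, i++

i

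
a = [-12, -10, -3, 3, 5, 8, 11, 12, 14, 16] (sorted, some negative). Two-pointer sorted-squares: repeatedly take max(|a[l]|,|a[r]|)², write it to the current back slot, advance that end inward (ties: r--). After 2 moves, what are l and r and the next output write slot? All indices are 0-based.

l=0 r=9: |-12|<=|16| out[9]=256, r--
l=0 r=8: |-12|<=|14| out[8]=196, r--

l=0, r=7, next write slot=7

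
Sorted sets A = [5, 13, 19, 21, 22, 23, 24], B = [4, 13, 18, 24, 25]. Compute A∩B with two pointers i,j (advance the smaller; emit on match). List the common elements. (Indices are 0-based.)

i=0 j=0: 5>4, j++
i=0 j=1: 5<13, i++
i=1 j=1: 13==13 emit, i++,j++
i=2 j=2: 19>18, j++
i=2 j=3: 19<24, i++
i=3 j=3: 21<24, i++
i=4 j=3: 22<24, i++
i=5 j=3: 23<24, i++
i=6 j=3: 24==24 emit, i++,j++

intersection = [13, 24]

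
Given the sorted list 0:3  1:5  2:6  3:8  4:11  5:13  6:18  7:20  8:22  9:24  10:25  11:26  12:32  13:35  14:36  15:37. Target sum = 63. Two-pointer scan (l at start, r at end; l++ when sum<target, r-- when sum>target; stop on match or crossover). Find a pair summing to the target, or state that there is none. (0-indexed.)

[0,15] 3+37=40 <63 → l++
[1,15] 5+37=42 <63 → l++
[2,15] 6+37=43 <63 → l++
[3,15] 8+37=45 <63 → l++
[4,15] 11+37=48 <63 → l++
[5,15] 13+37=50 <63 → l++
[6,15] 18+37=55 <63 → l++
[7,15] 20+37=57 <63 → l++
[8,15] 22+37=59 <63 → l++
[9,15] 24+37=61 <63 → l++
[10,15] 25+37=62 <63 → l++
[11,15] 26+37=63 → found

(26, 37)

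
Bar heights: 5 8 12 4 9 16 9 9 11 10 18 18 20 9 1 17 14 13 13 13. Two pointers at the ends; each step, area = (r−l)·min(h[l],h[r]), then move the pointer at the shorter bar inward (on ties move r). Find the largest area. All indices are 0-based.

l=0 r=19: min(5,13)*19=95 best=95 *, l++
l=1 r=19: min(8,13)*18=144 best=144 *, l++
l=2 r=19: min(12,13)*17=204 best=204 *, l++
l=3 r=19: min(4,13)*16=64 best=204, l++
l=4 r=19: min(9,13)*15=135 best=204, l++
l=5 r=19: min(16,13)*14=182 best=204, r--
l=5 r=18: min(16,13)*13=169 best=204, r--
l=5 r=17: min(16,13)*12=156 best=204, r--
l=5 r=16: min(16,14)*11=154 best=204, r--
l=5 r=15: min(16,17)*10=160 best=204, l++
l=6 r=15: min(9,17)*9=81 best=204, l++
l=7 r=15: min(9,17)*8=72 best=204, l++
l=8 r=15: min(11,17)*7=77 best=204, l++
l=9 r=15: min(10,17)*6=60 best=204, l++
l=10 r=15: min(18,17)*5=85 best=204, r--
l=10 r=14: min(18,1)*4=4 best=204, r--
l=10 r=13: min(18,9)*3=27 best=204, r--
l=10 r=12: min(18,20)*2=36 best=204, l++
l=11 r=12: min(18,20)*1=18 best=204, l++

max area = 204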